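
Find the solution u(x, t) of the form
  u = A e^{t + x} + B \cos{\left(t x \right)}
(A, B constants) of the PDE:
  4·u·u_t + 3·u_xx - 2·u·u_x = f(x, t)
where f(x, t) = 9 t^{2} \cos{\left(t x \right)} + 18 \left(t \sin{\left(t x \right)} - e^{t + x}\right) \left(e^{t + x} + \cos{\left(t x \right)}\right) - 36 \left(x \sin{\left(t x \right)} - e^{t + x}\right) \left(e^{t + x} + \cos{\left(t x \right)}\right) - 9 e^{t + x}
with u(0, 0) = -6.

Substitute the ansatz u = A e^{t + x} + B \cos{\left(t x \right)} into the left-hand side.
Derivatives of the ansatz:
  u_t = A e^{t} e^{x} - B x \sin{\left(t x \right)}
  u_xx = A e^{t} e^{x} - B t^{2} \cos{\left(t x \right)}
  u_x = A e^{t} e^{x} - B t \sin{\left(t x \right)}
Term by term:
  4·u·u_t = 4 A^{2} e^{2 t} e^{2 x} - 4 A B x e^{t} e^{x} \sin{\left(t x \right)} + 4 A B e^{t} e^{x} \cos{\left(t x \right)} - 4 B^{2} x \sin{\left(t x \right)} \cos{\left(t x \right)}
  3·u_xx = 3 A e^{t} e^{x} - 3 B t^{2} \cos{\left(t x \right)}
  -2·u·u_x = - 2 A^{2} e^{2 t} e^{2 x} + 2 A B t e^{t} e^{x} \sin{\left(t x \right)} - 2 A B e^{t} e^{x} \cos{\left(t x \right)} + 2 B^{2} t \sin{\left(t x \right)} \cos{\left(t x \right)}
So the left-hand side equals
  2 A^{2} e^{2 t} e^{2 x} + 2 A B t e^{t} e^{x} \sin{\left(t x \right)} - 4 A B x e^{t} e^{x} \sin{\left(t x \right)} + 2 A B e^{t} e^{x} \cos{\left(t x \right)} + 3 A e^{t} e^{x} + 2 B^{2} t \sin{\left(t x \right)} \cos{\left(t x \right)} - 4 B^{2} x \sin{\left(t x \right)} \cos{\left(t x \right)} - 3 B t^{2} \cos{\left(t x \right)}
This must equal f(x, t) identically; expanded, f = 9 t^{2} \cos{\left(t x \right)} + 18 t e^{t} e^{x} \sin{\left(t x \right)} + 18 t \sin{\left(t x \right)} \cos{\left(t x \right)} - 36 x e^{t} e^{x} \sin{\left(t x \right)} - 36 x \sin{\left(t x \right)} \cos{\left(t x \right)} + 18 e^{2 t} e^{2 x} + 18 e^{t} e^{x} \cos{\left(t x \right)} - 9 e^{t} e^{x}.
Matching coefficients of the independent functions:
  [t^{2} \cos{\left(t x \right)}]:  - 3 B = 9
  [e^{t} e^{x}]:  3 A = -9
  [e^{2 t} e^{2 x}]:  2 A^{2} = 18
  [t \sin{\left(t x \right)} \cos{\left(t x \right)}]:  2 B^{2} = 18
  [x \sin{\left(t x \right)} \cos{\left(t x \right)}]:  - 4 B^{2} = -36
  [e^{t} e^{x} \cos{\left(t x \right)}, t e^{t} e^{x} \sin{\left(t x \right)}]:  2 A B = 18
  [x e^{t} e^{x} \sin{\left(t x \right)}]:  - 4 A B = -36
Solving: A = -3, B = -3.
Check against the point condition:
  u(0, 0) = -6  ⟹  A + B = -6  ✓
Hence u(x, t) = - 3 e^{t + x} - 3 \cos{\left(t x \right)}.

Answer: u(x, t) = - 3 e^{t + x} - 3 \cos{\left(t x \right)}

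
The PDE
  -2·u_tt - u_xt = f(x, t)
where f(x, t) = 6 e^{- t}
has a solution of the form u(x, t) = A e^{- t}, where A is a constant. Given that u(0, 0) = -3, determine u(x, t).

Substitute the ansatz u = A e^{- t} into the left-hand side.
Derivatives of the ansatz:
  u_tt = A e^{- t}
  u_xt = 0
Term by term:
  -2·u_tt = - 2 A e^{- t}
  -u_xt = 0
So the left-hand side equals
  - 2 A e^{- t}
This must equal f(x, t) = 6 e^{- t} identically.
Matching coefficients of the independent functions:
  [e^{- t}]:  - 2 A = 6
Solving: A = -3.
Check against the point condition:
  u(0, 0) = -3  ⟹  A = -3  ✓
Hence u(x, t) = - 3 e^{- t}.

Answer: u(x, t) = - 3 e^{- t}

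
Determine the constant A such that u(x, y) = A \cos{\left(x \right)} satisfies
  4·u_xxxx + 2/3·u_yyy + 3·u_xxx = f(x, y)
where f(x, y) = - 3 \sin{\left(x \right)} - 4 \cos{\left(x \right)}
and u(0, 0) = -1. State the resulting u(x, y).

Substitute the ansatz u = A \cos{\left(x \right)} into the left-hand side.
Derivatives of the ansatz:
  u_xxxx = A \cos{\left(x \right)}
  u_yyy = 0
  u_xxx = A \sin{\left(x \right)}
Term by term:
  4·u_xxxx = 4 A \cos{\left(x \right)}
  2/3·u_yyy = 0
  3·u_xxx = 3 A \sin{\left(x \right)}
So the left-hand side equals
  3 A \sin{\left(x \right)} + 4 A \cos{\left(x \right)}
This must equal f(x, y) = - 3 \sin{\left(x \right)} - 4 \cos{\left(x \right)} identically.
Matching coefficients of the independent functions:
  [\sin{\left(x \right)}]:  3 A = -3
  [\cos{\left(x \right)}]:  4 A = -4
Solving: A = -1.
Check against the point condition:
  u(0, 0) = -1  ⟹  A = -1  ✓
Hence u(x, y) = - \cos{\left(x \right)}.

Answer: u(x, y) = - \cos{\left(x \right)}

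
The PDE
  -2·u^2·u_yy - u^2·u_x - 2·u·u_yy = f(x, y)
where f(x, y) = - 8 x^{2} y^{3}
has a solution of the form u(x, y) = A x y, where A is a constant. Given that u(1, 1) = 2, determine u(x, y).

Answer: u(x, y) = 2 x y

Derivation:
Substitute the ansatz u = A x y into the left-hand side.
Derivatives of the ansatz:
  u_yy = 0
  u_x = A y
Term by term:
  -2·u^2·u_yy = 0
  -u^2·u_x = - A^{3} x^{2} y^{3}
  -2·u·u_yy = 0
So the left-hand side equals
  - A^{3} x^{2} y^{3}
This must equal f(x, y) = - 8 x^{2} y^{3} identically.
Matching coefficients of the independent functions:
  [x^{2} y^{3}]:  - A^{3} = -8
Solving: A = 2.
Check against the point condition:
  u(1, 1) = 2  ⟹  A = 2  ✓
Hence u(x, y) = 2 x y.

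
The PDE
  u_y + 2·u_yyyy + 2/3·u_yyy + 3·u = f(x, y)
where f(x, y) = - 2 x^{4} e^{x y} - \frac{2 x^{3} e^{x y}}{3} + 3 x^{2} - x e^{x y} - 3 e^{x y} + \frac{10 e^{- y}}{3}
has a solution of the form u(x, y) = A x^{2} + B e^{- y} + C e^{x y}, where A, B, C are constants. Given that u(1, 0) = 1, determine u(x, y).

Substitute the ansatz u = A x^{2} + B e^{- y} + C e^{x y} into the left-hand side.
Derivatives of the ansatz:
  u_y = - B e^{- y} + C x e^{x y}
  u_yyyy = B e^{- y} + C x^{4} e^{x y}
  u_yyy = - B e^{- y} + C x^{3} e^{x y}
Term by term:
  u_y = - B e^{- y} + C x e^{x y}
  2·u_yyyy = 2 B e^{- y} + 2 C x^{4} e^{x y}
  2/3·u_yyy = - \frac{2 B e^{- y}}{3} + \frac{2 C x^{3} e^{x y}}{3}
  3·u = 3 A x^{2} + 3 B e^{- y} + 3 C e^{x y}
So the left-hand side equals
  3 A x^{2} + \frac{10 B e^{- y}}{3} + 2 C x^{4} e^{x y} + \frac{2 C x^{3} e^{x y}}{3} + C x e^{x y} + 3 C e^{x y}
This must equal f(x, y) = - 2 x^{4} e^{x y} - \frac{2 x^{3} e^{x y}}{3} + 3 x^{2} - x e^{x y} - 3 e^{x y} + \frac{10 e^{- y}}{3} identically.
Matching coefficients of the independent functions:
  [x^{2}]:  3 A = 3
  [x e^{x y}]:  C = -1
  [x^{3} e^{x y}]:  \frac{2 C}{3} = - \frac{2}{3}
  [x^{4} e^{x y}]:  2 C = -2
  [e^{- y}]:  \frac{10 B}{3} = \frac{10}{3}
  [e^{x y}]:  3 C = -3
Solving: A = 1, B = 1, C = -1.
Check against the point condition:
  u(1, 0) = 1  ⟹  A + B + C = 1  ✓
Hence u(x, y) = x^{2} - e^{x y} + e^{- y}.

Answer: u(x, y) = x^{2} - e^{x y} + e^{- y}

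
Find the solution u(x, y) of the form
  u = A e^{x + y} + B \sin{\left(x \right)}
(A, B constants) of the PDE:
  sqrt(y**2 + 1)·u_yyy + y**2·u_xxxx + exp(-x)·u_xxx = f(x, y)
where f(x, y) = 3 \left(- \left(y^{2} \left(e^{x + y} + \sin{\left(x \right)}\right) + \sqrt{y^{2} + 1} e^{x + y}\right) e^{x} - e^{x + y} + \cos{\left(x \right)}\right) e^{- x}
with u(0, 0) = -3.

Substitute the ansatz u = A e^{x + y} + B \sin{\left(x \right)} into the left-hand side.
Derivatives of the ansatz:
  u_yyy = A e^{x} e^{y}
  u_xxxx = A e^{x} e^{y} + B \sin{\left(x \right)}
  u_xxx = A e^{x} e^{y} - B \cos{\left(x \right)}
Term by term:
  sqrt(y**2 + 1)·u_yyy = A \sqrt{y^{2} + 1} e^{x} e^{y}
  y**2·u_xxxx = A y^{2} e^{x} e^{y} + B y^{2} \sin{\left(x \right)}
  exp(-x)·u_xxx = A e^{y} - B e^{- x} \cos{\left(x \right)}
So the left-hand side equals
  A y^{2} e^{x} e^{y} + A \sqrt{y^{2} + 1} e^{x} e^{y} + A e^{y} + B y^{2} \sin{\left(x \right)} - B e^{- x} \cos{\left(x \right)}
This must equal f(x, y) identically; expanded, f = - 3 y^{2} e^{x} e^{y} - 3 y^{2} \sin{\left(x \right)} - 3 \sqrt{y^{2} + 1} e^{x} e^{y} - 3 e^{y} + 3 e^{- x} \cos{\left(x \right)}.
Matching coefficients of the independent functions:
  [y^{2} \sin{\left(x \right)}]:  B = -3
  [e^{- x} \cos{\left(x \right)}]:  - B = 3
  [y^{2} e^{x} e^{y}, \sqrt{y^{2} + 1} e^{x} e^{y}, e^{y}]:  A = -3
Solving: A = -3, B = -3.
Check against the point condition:
  u(0, 0) = -3  ⟹  A = -3  ✓
Hence u(x, y) = - 3 e^{x + y} - 3 \sin{\left(x \right)}.

Answer: u(x, y) = - 3 e^{x + y} - 3 \sin{\left(x \right)}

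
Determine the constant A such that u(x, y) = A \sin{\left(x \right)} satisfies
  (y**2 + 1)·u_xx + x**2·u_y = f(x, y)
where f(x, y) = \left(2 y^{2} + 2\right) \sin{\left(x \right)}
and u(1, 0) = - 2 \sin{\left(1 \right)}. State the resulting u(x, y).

Substitute the ansatz u = A \sin{\left(x \right)} into the left-hand side.
Derivatives of the ansatz:
  u_xx = - A \sin{\left(x \right)}
  u_y = 0
Term by term:
  (y**2 + 1)·u_xx = - A y^{2} \sin{\left(x \right)} - A \sin{\left(x \right)}
  x**2·u_y = 0
So the left-hand side equals
  - A y^{2} \sin{\left(x \right)} - A \sin{\left(x \right)}
This must equal f(x, y) identically; expanded, f = 2 y^{2} \sin{\left(x \right)} + 2 \sin{\left(x \right)}.
Matching coefficients of the independent functions:
  [y^{2} \sin{\left(x \right)}, \sin{\left(x \right)}]:  - A = 2
Solving: A = -2.
Check against the point condition:
  u(1, 0) = - 2 \sin{\left(1 \right)}  ⟹  A \sin{\left(1 \right)} = - 2 \sin{\left(1 \right)}  ✓
Hence u(x, y) = - 2 \sin{\left(x \right)}.

Answer: u(x, y) = - 2 \sin{\left(x \right)}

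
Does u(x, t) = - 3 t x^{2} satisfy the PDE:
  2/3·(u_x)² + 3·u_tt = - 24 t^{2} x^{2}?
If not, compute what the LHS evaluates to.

Evaluate each term of the left-hand side for u = - 3 t x^{2}.
Derivatives:
  u_x = - 6 t x
  u_tt = 0
Terms:
  2/3·(u_x)² = 24 t^{2} x^{2}
  3·u_tt = 0
Sum: LHS = 24 t^{2} x^{2}
Given right-hand side: - 24 t^{2} x^{2}. Difference LHS − RHS = 48 t^{2} x^{2} ≠ 0, so u is not a solution.

Answer: No, the LHS evaluates to 24 t^{2} x^{2}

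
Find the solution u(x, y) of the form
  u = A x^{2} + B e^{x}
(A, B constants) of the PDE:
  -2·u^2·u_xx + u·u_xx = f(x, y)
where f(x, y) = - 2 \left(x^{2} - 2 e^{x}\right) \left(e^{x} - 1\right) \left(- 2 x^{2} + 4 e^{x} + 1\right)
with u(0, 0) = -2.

Substitute the ansatz u = A x^{2} + B e^{x} into the left-hand side.
Derivatives of the ansatz:
  u_xx = 2 A + B e^{x}
Term by term:
  -2·u^2·u_xx = - 4 A^{3} x^{4} - 2 A^{2} B x^{4} e^{x} - 8 A^{2} B x^{2} e^{x} - 4 A B^{2} x^{2} e^{2 x} - 4 A B^{2} e^{2 x} - 2 B^{3} e^{3 x}
  u·u_xx = 2 A^{2} x^{2} + A B x^{2} e^{x} + 2 A B e^{x} + B^{2} e^{2 x}
So the left-hand side equals
  - 4 A^{3} x^{4} - 2 A^{2} B x^{4} e^{x} - 8 A^{2} B x^{2} e^{x} + 2 A^{2} x^{2} - 4 A B^{2} x^{2} e^{2 x} - 4 A B^{2} e^{2 x} + A B x^{2} e^{x} + 2 A B e^{x} - 2 B^{3} e^{3 x} + B^{2} e^{2 x}
This must equal f(x, y) identically; expanded, f = 4 x^{4} e^{x} - 4 x^{4} - 16 x^{2} e^{2 x} + 14 x^{2} e^{x} + 2 x^{2} + 16 e^{3 x} - 12 e^{2 x} - 4 e^{x}.
Matching coefficients of the independent functions:
  [x^{2}]:  2 A^{2} = 2
  [x^{4}]:  - 4 A^{3} = -4
  [x^{2} e^{x}]:  - 8 A^{2} B + A B = 14
  [x^{2} e^{2 x}]:  - 4 A B^{2} = -16
  [x^{4} e^{x}]:  - 2 A^{2} B = 4
  [e^{x}]:  2 A B = -4
  [e^{2 x}]:  - 4 A B^{2} + B^{2} = -12
  [e^{3 x}]:  - 2 B^{3} = 16
Solving: A = 1, B = -2.
Check against the point condition:
  u(0, 0) = -2  ⟹  B = -2  ✓
Hence u(x, y) = x^{2} - 2 e^{x}.

Answer: u(x, y) = x^{2} - 2 e^{x}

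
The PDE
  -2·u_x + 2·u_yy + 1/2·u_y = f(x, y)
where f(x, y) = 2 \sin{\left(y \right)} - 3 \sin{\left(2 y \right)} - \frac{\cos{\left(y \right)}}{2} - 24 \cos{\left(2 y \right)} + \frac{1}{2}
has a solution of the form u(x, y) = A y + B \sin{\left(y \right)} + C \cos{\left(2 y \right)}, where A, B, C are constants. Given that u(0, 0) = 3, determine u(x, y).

Answer: u(x, y) = y - \sin{\left(y \right)} + 3 \cos{\left(2 y \right)}

Derivation:
Substitute the ansatz u = A y + B \sin{\left(y \right)} + C \cos{\left(2 y \right)} into the left-hand side.
Derivatives of the ansatz:
  u_x = 0
  u_yy = - B \sin{\left(y \right)} - 4 C \cos{\left(2 y \right)}
  u_y = A + B \cos{\left(y \right)} - 2 C \sin{\left(2 y \right)}
Term by term:
  -2·u_x = 0
  2·u_yy = - 2 B \sin{\left(y \right)} - 8 C \cos{\left(2 y \right)}
  1/2·u_y = \frac{A}{2} + \frac{B \cos{\left(y \right)}}{2} - C \sin{\left(2 y \right)}
So the left-hand side equals
  \frac{A}{2} - 2 B \sin{\left(y \right)} + \frac{B \cos{\left(y \right)}}{2} - C \sin{\left(2 y \right)} - 8 C \cos{\left(2 y \right)}
This must equal f(x, y) = 2 \sin{\left(y \right)} - 3 \sin{\left(2 y \right)} - \frac{\cos{\left(y \right)}}{2} - 24 \cos{\left(2 y \right)} + \frac{1}{2} identically.
Matching coefficients of the independent functions:
  [constant term]:  \frac{A}{2} = \frac{1}{2}
  [\sin{\left(y \right)}]:  - 2 B = 2
  [\sin{\left(2 y \right)}]:  - C = -3
  [\cos{\left(y \right)}]:  \frac{B}{2} = - \frac{1}{2}
  [\cos{\left(2 y \right)}]:  - 8 C = -24
Solving: A = 1, B = -1, C = 3.
Check against the point condition:
  u(0, 0) = 3  ⟹  C = 3  ✓
Hence u(x, y) = y - \sin{\left(y \right)} + 3 \cos{\left(2 y \right)}.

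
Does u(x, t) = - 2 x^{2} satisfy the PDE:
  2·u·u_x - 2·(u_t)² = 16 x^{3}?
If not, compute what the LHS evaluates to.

Evaluate each term of the left-hand side for u = - 2 x^{2}.
Derivatives:
  u_x = - 4 x
  u_t = 0
Terms:
  2·u·u_x = 16 x^{3}
  -2·(u_t)² = 0
Sum: LHS = 16 x^{3}
This is exactly the given right-hand side, so u is a solution.

Answer: Yes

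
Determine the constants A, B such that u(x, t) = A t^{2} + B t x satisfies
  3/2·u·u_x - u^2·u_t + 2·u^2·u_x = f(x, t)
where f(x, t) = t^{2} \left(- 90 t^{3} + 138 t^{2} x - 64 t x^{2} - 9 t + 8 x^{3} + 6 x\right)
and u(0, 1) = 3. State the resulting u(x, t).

Answer: u(x, t) = 3 t^{2} - 2 t x

Derivation:
Substitute the ansatz u = A t^{2} + B t x into the left-hand side.
Derivatives of the ansatz:
  u_x = B t
  u_t = 2 A t + B x
Term by term:
  3/2·u·u_x = \frac{3 A B t^{3}}{2} + \frac{3 B^{2} t^{2} x}{2}
  -u^2·u_t = - 2 A^{3} t^{5} - 5 A^{2} B t^{4} x - 4 A B^{2} t^{3} x^{2} - B^{3} t^{2} x^{3}
  2·u^2·u_x = 2 A^{2} B t^{5} + 4 A B^{2} t^{4} x + 2 B^{3} t^{3} x^{2}
So the left-hand side equals
  - 2 A^{3} t^{5} + 2 A^{2} B t^{5} - 5 A^{2} B t^{4} x + 4 A B^{2} t^{4} x - 4 A B^{2} t^{3} x^{2} + \frac{3 A B t^{3}}{2} + 2 B^{3} t^{3} x^{2} - B^{3} t^{2} x^{3} + \frac{3 B^{2} t^{2} x}{2}
This must equal f(x, t) identically; expanded, f = - 90 t^{5} + 138 t^{4} x - 64 t^{3} x^{2} - 9 t^{3} + 8 t^{2} x^{3} + 6 t^{2} x.
Matching coefficients of the independent functions:
  [t^{3}]:  \frac{3 A B}{2} = -9
  [t^{5}]:  - 2 A^{3} + 2 A^{2} B = -90
  [t^{2} x]:  \frac{3 B^{2}}{2} = 6
  [t^{2} x^{3}]:  - B^{3} = 8
  [t^{3} x^{2}]:  - 4 A B^{2} + 2 B^{3} = -64
  [t^{4} x]:  - 5 A^{2} B + 4 A B^{2} = 138
Solving: A = 3, B = -2.
Check against the point condition:
  u(0, 1) = 3  ⟹  A = 3  ✓
Hence u(x, t) = 3 t^{2} - 2 t x.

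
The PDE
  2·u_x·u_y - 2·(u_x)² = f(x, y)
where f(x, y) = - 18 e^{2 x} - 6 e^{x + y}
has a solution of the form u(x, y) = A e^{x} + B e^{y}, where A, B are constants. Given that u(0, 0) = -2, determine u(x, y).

Substitute the ansatz u = A e^{x} + B e^{y} into the left-hand side.
Derivatives of the ansatz:
  u_x = A e^{x}
  u_y = B e^{y}
Term by term:
  2·u_x·u_y = 2 A B e^{x} e^{y}
  -2·(u_x)² = - 2 A^{2} e^{2 x}
So the left-hand side equals
  - 2 A^{2} e^{2 x} + 2 A B e^{x} e^{y}
This must equal f(x, y) identically; expanded, f = - 18 e^{2 x} - 6 e^{x} e^{y}.
Matching coefficients of the independent functions:
  [e^{x} e^{y}]:  2 A B = -6
  [e^{2 x}]:  - 2 A^{2} = -18
These equations allow (A, B) = (-3, 1) or (3, -1).
Impose the point condition(s):
  u(0, 0) = -2  ⟹  A + B = -2
Only A = -3, B = 1 satisfies everything.
Hence u(x, y) = - 3 e^{x} + e^{y}.

Answer: u(x, y) = - 3 e^{x} + e^{y}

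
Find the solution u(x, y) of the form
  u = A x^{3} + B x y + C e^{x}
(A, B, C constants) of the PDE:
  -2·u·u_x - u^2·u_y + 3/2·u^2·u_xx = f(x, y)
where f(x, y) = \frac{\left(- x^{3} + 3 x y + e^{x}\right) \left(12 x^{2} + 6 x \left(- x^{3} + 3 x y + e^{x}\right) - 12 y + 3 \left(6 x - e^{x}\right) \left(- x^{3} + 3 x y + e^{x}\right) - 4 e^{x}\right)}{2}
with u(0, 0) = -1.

Substitute the ansatz u = A x^{3} + B x y + C e^{x} into the left-hand side.
Derivatives of the ansatz:
  u_x = 3 A x^{2} + B y + C e^{x}
  u_y = B x
  u_xx = 6 A x + C e^{x}
Term by term:
  -2·u·u_x = - 6 A^{2} x^{5} - 8 A B x^{3} y - 2 A C x^{3} e^{x} - 6 A C x^{2} e^{x} - 2 B^{2} x y^{2} - 2 B C x y e^{x} - 2 B C y e^{x} - 2 C^{2} e^{2 x}
  -u^2·u_y = - A^{2} B x^{7} - 2 A B^{2} x^{5} y - 2 A B C x^{4} e^{x} - B^{3} x^{3} y^{2} - 2 B^{2} C x^{2} y e^{x} - B C^{2} x e^{2 x}
  3/2·u^2·u_xx = 9 A^{3} x^{7} + 18 A^{2} B x^{5} y + \frac{3 A^{2} C x^{6} e^{x}}{2} + 18 A^{2} C x^{4} e^{x} + 9 A B^{2} x^{3} y^{2} + 3 A B C x^{4} y e^{x} + 18 A B C x^{2} y e^{x} + 3 A C^{2} x^{3} e^{2 x} + 9 A C^{2} x e^{2 x} + \frac{3 B^{2} C x^{2} y^{2} e^{x}}{2} + 3 B C^{2} x y e^{2 x} + \frac{3 C^{3} e^{3 x}}{2}
Sum these and collect like terms in the independent variables.
This must equal f(x, y) identically; expanded, f = 12 x^{7} - \frac{3 x^{6} e^{x}}{2} - 72 x^{5} y - 6 x^{5} + 9 x^{4} y e^{x} - 24 x^{4} e^{x} + 108 x^{3} y^{2} + 24 x^{3} y + 3 x^{3} e^{2 x} + 2 x^{3} e^{x} - \frac{27 x^{2} y^{2} e^{x}}{2} + 72 x^{2} y e^{x} + 6 x^{2} e^{x} - 18 x y^{2} - 9 x y e^{2 x} - 6 x y e^{x} + 12 x e^{2 x} - 6 y e^{x} - \frac{3 e^{3 x}}{2} - 2 e^{2 x}.
Matching coefficients of the independent functions:
(each divided by its leading coefficient; functions giving the same equation are listed together)
  [x^{5}]:  A^{2} - 1 = 0
  [x^{7}]:  A^{3} - \frac{A^{2} B}{9} - \frac{4}{3} = 0
  [x y^{2}]:  B^{2} - 9 = 0
  [x e^{2 x}]:  A C^{2} - \frac{B C^{2}}{9} - \frac{4}{3} = 0
  [x^{2} e^{x}, x^{3} e^{x}]:  A C + 1 = 0
  [x^{3} y]:  A B + 3 = 0
  [x^{3} y^{2}]:  A B^{2} - \frac{B^{3}}{9} - 12 = 0
  [x^{3} e^{2 x}]:  A C^{2} - 1 = 0
  [x^{4} e^{x}]:  A^{2} C - \frac{A B C}{9} + \frac{4}{3} = 0
  [x^{5} y]:  A^{2} B - \frac{A B^{2}}{9} + 4 = 0
  [x^{6} e^{x}]:  A^{2} C + 1 = 0
  [y e^{x}, x y e^{x}]:  B C - 3 = 0
  [x y e^{2 x}]:  B C^{2} + 3 = 0
  [x^{2} y e^{x}]:  A B C - \frac{B^{2} C}{9} - 4 = 0
  [x^{2} y^{2} e^{x}]:  B^{2} C + 9 = 0
  [x^{4} y e^{x}]:  A B C - 3 = 0
  [e^{2 x}]:  C^{2} - 1 = 0
  [e^{3 x}]:  C^{3} + 1 = 0
Solving: A = 1, B = -3, C = -1.
Check against the point condition:
  u(0, 0) = -1  ⟹  C = -1  ✓
Hence u(x, y) = x^{3} - 3 x y - e^{x}.

Answer: u(x, y) = x^{3} - 3 x y - e^{x}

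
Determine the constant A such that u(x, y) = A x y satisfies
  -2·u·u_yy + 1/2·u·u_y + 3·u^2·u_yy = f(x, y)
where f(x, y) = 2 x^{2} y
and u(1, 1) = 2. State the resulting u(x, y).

Substitute the ansatz u = A x y into the left-hand side.
Derivatives of the ansatz:
  u_yy = 0
  u_y = A x
Term by term:
  -2·u·u_yy = 0
  1/2·u·u_y = \frac{A^{2} x^{2} y}{2}
  3·u^2·u_yy = 0
So the left-hand side equals
  \frac{A^{2} x^{2} y}{2}
This must equal f(x, y) = 2 x^{2} y identically.
Matching coefficients of the independent functions:
  [x^{2} y]:  \frac{A^{2}}{2} = 2
These equations allow (A) = (-2) or (2).
Impose the point condition(s):
  u(1, 1) = 2  ⟹  A = 2
Only A = 2 satisfies everything.
Hence u(x, y) = 2 x y.

Answer: u(x, y) = 2 x y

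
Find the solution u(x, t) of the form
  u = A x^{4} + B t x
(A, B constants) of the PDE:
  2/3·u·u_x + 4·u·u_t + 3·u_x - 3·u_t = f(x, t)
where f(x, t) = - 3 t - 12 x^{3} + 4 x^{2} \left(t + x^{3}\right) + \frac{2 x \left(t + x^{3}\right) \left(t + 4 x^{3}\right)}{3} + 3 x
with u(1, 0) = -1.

Substitute the ansatz u = A x^{4} + B t x into the left-hand side.
Derivatives of the ansatz:
  u_x = 4 A x^{3} + B t
  u_t = B x
Term by term:
  2/3·u·u_x = \frac{8 A^{2} x^{7}}{3} + \frac{10 A B t x^{4}}{3} + \frac{2 B^{2} t^{2} x}{3}
  4·u·u_t = 4 A B x^{5} + 4 B^{2} t x^{2}
  3·u_x = 12 A x^{3} + 3 B t
  -3·u_t = - 3 B x
So the left-hand side equals
  \frac{8 A^{2} x^{7}}{3} + \frac{10 A B t x^{4}}{3} + 4 A B x^{5} + 12 A x^{3} + \frac{2 B^{2} t^{2} x}{3} + 4 B^{2} t x^{2} + 3 B t - 3 B x
This must equal f(x, t) identically; expanded, f = \frac{2 t^{2} x}{3} + \frac{10 t x^{4}}{3} + 4 t x^{2} - 3 t + \frac{8 x^{7}}{3} + 4 x^{5} - 12 x^{3} + 3 x.
Matching coefficients of the independent functions:
  [t]:  3 B = -3
  [x]:  - 3 B = 3
  [x^{3}]:  12 A = -12
  [x^{5}]:  4 A B = 4
  [x^{7}]:  \frac{8 A^{2}}{3} = \frac{8}{3}
  [t x^{2}]:  4 B^{2} = 4
  [t x^{4}]:  \frac{10 A B}{3} = \frac{10}{3}
  [t^{2} x]:  \frac{2 B^{2}}{3} = \frac{2}{3}
Solving: A = -1, B = -1.
Check against the point condition:
  u(1, 0) = -1  ⟹  A = -1  ✓
Hence u(x, t) = - t x - x^{4}.

Answer: u(x, t) = - t x - x^{4}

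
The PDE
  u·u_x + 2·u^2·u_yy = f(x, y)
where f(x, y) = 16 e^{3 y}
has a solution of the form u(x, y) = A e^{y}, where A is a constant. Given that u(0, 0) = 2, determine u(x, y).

Answer: u(x, y) = 2 e^{y}

Derivation:
Substitute the ansatz u = A e^{y} into the left-hand side.
Derivatives of the ansatz:
  u_x = 0
  u_yy = A e^{y}
Term by term:
  u·u_x = 0
  2·u^2·u_yy = 2 A^{3} e^{3 y}
So the left-hand side equals
  2 A^{3} e^{3 y}
This must equal f(x, y) = 16 e^{3 y} identically.
Matching coefficients of the independent functions:
  [e^{3 y}]:  2 A^{3} = 16
Solving: A = 2.
Check against the point condition:
  u(0, 0) = 2  ⟹  A = 2  ✓
Hence u(x, y) = 2 e^{y}.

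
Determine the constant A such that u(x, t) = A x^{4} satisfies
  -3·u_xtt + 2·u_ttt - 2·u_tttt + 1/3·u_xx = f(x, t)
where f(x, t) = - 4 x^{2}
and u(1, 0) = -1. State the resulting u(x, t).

Substitute the ansatz u = A x^{4} into the left-hand side.
Derivatives of the ansatz:
  u_xtt = 0
  u_ttt = 0
  u_tttt = 0
  u_xx = 12 A x^{2}
Term by term:
  -3·u_xtt = 0
  2·u_ttt = 0
  -2·u_tttt = 0
  1/3·u_xx = 4 A x^{2}
So the left-hand side equals
  4 A x^{2}
This must equal f(x, t) = - 4 x^{2} identically.
Matching coefficients of the independent functions:
  [x^{2}]:  4 A = -4
Solving: A = -1.
Check against the point condition:
  u(1, 0) = -1  ⟹  A = -1  ✓
Hence u(x, t) = - x^{4}.

Answer: u(x, t) = - x^{4}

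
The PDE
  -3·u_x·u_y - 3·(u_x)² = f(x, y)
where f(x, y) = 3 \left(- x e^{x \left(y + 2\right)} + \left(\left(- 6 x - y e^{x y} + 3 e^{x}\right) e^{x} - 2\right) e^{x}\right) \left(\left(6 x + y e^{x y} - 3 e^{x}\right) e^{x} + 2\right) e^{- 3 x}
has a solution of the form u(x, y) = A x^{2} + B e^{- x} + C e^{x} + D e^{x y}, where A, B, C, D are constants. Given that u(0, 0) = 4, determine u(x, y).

Substitute the ansatz u = A x^{2} + B e^{- x} + C e^{x} + D e^{x y} into the left-hand side.
Derivatives of the ansatz:
  u_x = 2 A x - B e^{- x} + C e^{x} + D y e^{x y}
  u_y = D x e^{x y}
Term by term:
  -3·u_x·u_y = - 6 A D x^{2} e^{x y} + 3 B D x e^{- x} e^{x y} - 3 C D x e^{x} e^{x y} - 3 D^{2} x y e^{2 x y}
  -3·(u_x)² = - 12 A^{2} x^{2} + 12 A B x e^{- x} - 12 A C x e^{x} - 12 A D x y e^{x y} - 3 B^{2} e^{- 2 x} + 6 B C + 6 B D y e^{- x} e^{x y} - 3 C^{2} e^{2 x} - 6 C D y e^{x} e^{x y} - 3 D^{2} y^{2} e^{2 x y}
So the left-hand side equals
  - 12 A^{2} x^{2} + 12 A B x e^{- x} - 12 A C x e^{x} - 6 A D x^{2} e^{x y} - 12 A D x y e^{x y} - 3 B^{2} e^{- 2 x} + 6 B C + 3 B D x e^{- x} e^{x y} + 6 B D y e^{- x} e^{x y} - 3 C^{2} e^{2 x} - 3 C D x e^{x} e^{x y} - 6 C D y e^{x} e^{x y} - 3 D^{2} x y e^{2 x y} - 3 D^{2} y^{2} e^{2 x y}
This must equal f(x, y) identically; expanded, f = - 18 x^{2} e^{x y} - 108 x^{2} - 3 x y e^{2 x y} - 36 x y e^{x y} + 9 x e^{x} e^{x y} + 108 x e^{x} - 6 x e^{- x} e^{x y} - 72 x e^{- x} - 3 y^{2} e^{2 x y} + 18 y e^{x} e^{x y} - 12 y e^{- x} e^{x y} - 27 e^{2 x} + 36 - 12 e^{- 2 x}.
Matching coefficients of the independent functions:
  [constant term]:  6 B C = 36
  [x^{2}]:  - 12 A^{2} = -108
  [x e^{- x}]:  12 A B = -72
  [x e^{x}]:  - 12 A C = 108
  [x^{2} e^{x y}]:  - 6 A D = -18
  [y^{2} e^{2 x y}, x y e^{2 x y}]:  - 3 D^{2} = -3
  [x y e^{x y}]:  - 12 A D = -36
  [x e^{- x} e^{x y}]:  3 B D = -6
  [x e^{x} e^{x y}]:  - 3 C D = 9
  [y e^{- x} e^{x y}]:  6 B D = -12
  [y e^{x} e^{x y}]:  - 6 C D = 18
  [e^{- 2 x}]:  - 3 B^{2} = -12
  [e^{2 x}]:  - 3 C^{2} = -27
These equations allow (A, B, C, D) = (-3, 2, 3, -1) or (3, -2, -3, 1).
Impose the point condition(s):
  u(0, 0) = 4  ⟹  B + C + D = 4
Only A = -3, B = 2, C = 3, D = -1 satisfies everything.
Hence u(x, y) = - 3 x^{2} + 3 e^{x} - e^{x y} + 2 e^{- x}.

Answer: u(x, y) = - 3 x^{2} + 3 e^{x} - e^{x y} + 2 e^{- x}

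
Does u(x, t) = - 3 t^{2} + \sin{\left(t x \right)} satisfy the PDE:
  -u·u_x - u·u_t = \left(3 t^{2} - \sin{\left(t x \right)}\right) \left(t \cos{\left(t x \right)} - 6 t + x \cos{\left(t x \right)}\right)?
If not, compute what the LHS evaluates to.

Answer: Yes

Derivation:
Evaluate each term of the left-hand side for u = - 3 t^{2} + \sin{\left(t x \right)}.
Derivatives:
  u_x = t \cos{\left(t x \right)}
  u_t = - 6 t + x \cos{\left(t x \right)}
Terms:
  -u·u_x = t \left(3 t^{2} - \sin{\left(t x \right)}\right) \cos{\left(t x \right)}
  -u·u_t = - \left(6 t - x \cos{\left(t x \right)}\right) \left(3 t^{2} - \sin{\left(t x \right)}\right)
Sum: LHS = \left(3 t^{2} - \sin{\left(t x \right)}\right) \left(t \cos{\left(t x \right)} - 6 t + x \cos{\left(t x \right)}\right)
This is exactly the given right-hand side, so u is a solution.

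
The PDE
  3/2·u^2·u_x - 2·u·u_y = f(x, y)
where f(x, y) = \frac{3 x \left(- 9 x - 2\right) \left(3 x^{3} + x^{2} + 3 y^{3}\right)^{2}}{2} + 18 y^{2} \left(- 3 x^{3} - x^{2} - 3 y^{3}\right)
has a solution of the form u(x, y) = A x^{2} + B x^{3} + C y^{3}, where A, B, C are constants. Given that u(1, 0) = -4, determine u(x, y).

Substitute the ansatz u = A x^{2} + B x^{3} + C y^{3} into the left-hand side.
Derivatives of the ansatz:
  u_x = 2 A x + 3 B x^{2}
  u_y = 3 C y^{2}
Term by term:
  3/2·u^2·u_x = 3 A^{3} x^{5} + \frac{21 A^{2} B x^{6}}{2} + 6 A^{2} C x^{3} y^{3} + 12 A B^{2} x^{7} + 15 A B C x^{4} y^{3} + 3 A C^{2} x y^{6} + \frac{9 B^{3} x^{8}}{2} + 9 B^{2} C x^{5} y^{3} + \frac{9 B C^{2} x^{2} y^{6}}{2}
  -2·u·u_y = - 6 A C x^{2} y^{2} - 6 B C x^{3} y^{2} - 6 C^{2} y^{5}
So the left-hand side equals
  3 A^{3} x^{5} + \frac{21 A^{2} B x^{6}}{2} + 6 A^{2} C x^{3} y^{3} + 12 A B^{2} x^{7} + 15 A B C x^{4} y^{3} + 3 A C^{2} x y^{6} - 6 A C x^{2} y^{2} + \frac{9 B^{3} x^{8}}{2} + 9 B^{2} C x^{5} y^{3} + \frac{9 B C^{2} x^{2} y^{6}}{2} - 6 B C x^{3} y^{2} - 6 C^{2} y^{5}
This must equal f(x, y) identically; expanded, f = - \frac{243 x^{8}}{2} - 108 x^{7} - \frac{63 x^{6}}{2} - 243 x^{5} y^{3} - 3 x^{5} - 135 x^{4} y^{3} - 18 x^{3} y^{3} - 54 x^{3} y^{2} - \frac{243 x^{2} y^{6}}{2} - 18 x^{2} y^{2} - 27 x y^{6} - 54 y^{5}.
Matching coefficients of the independent functions:
  [x^{5}]:  3 A^{3} = -3
  [x^{6}]:  \frac{21 A^{2} B}{2} = - \frac{63}{2}
  [x^{7}]:  12 A B^{2} = -108
  [x^{8}]:  \frac{9 B^{3}}{2} = - \frac{243}{2}
  [y^{5}]:  - 6 C^{2} = -54
  [x y^{6}]:  3 A C^{2} = -27
  [x^{2} y^{2}]:  - 6 A C = -18
  [x^{2} y^{6}]:  \frac{9 B C^{2}}{2} = - \frac{243}{2}
  [x^{3} y^{2}]:  - 6 B C = -54
  [x^{3} y^{3}]:  6 A^{2} C = -18
  [x^{4} y^{3}]:  15 A B C = -135
  [x^{5} y^{3}]:  9 B^{2} C = -243
Solving: A = -1, B = -3, C = -3.
Check against the point condition:
  u(1, 0) = -4  ⟹  A + B = -4  ✓
Hence u(x, y) = - 3 x^{3} - x^{2} - 3 y^{3}.

Answer: u(x, y) = - 3 x^{3} - x^{2} - 3 y^{3}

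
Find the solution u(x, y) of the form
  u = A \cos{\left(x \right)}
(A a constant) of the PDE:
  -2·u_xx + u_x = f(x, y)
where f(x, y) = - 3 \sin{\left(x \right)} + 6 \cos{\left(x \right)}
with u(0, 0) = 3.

Substitute the ansatz u = A \cos{\left(x \right)} into the left-hand side.
Derivatives of the ansatz:
  u_xx = - A \cos{\left(x \right)}
  u_x = - A \sin{\left(x \right)}
Term by term:
  -2·u_xx = 2 A \cos{\left(x \right)}
  u_x = - A \sin{\left(x \right)}
So the left-hand side equals
  - A \sin{\left(x \right)} + 2 A \cos{\left(x \right)}
This must equal f(x, y) = - 3 \sin{\left(x \right)} + 6 \cos{\left(x \right)} identically.
Matching coefficients of the independent functions:
  [\sin{\left(x \right)}]:  - A = -3
  [\cos{\left(x \right)}]:  2 A = 6
Solving: A = 3.
Check against the point condition:
  u(0, 0) = 3  ⟹  A = 3  ✓
Hence u(x, y) = 3 \cos{\left(x \right)}.

Answer: u(x, y) = 3 \cos{\left(x \right)}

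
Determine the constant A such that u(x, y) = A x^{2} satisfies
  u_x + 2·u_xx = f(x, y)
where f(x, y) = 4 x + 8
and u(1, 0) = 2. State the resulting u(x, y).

Substitute the ansatz u = A x^{2} into the left-hand side.
Derivatives of the ansatz:
  u_x = 2 A x
  u_xx = 2 A
Term by term:
  u_x = 2 A x
  2·u_xx = 4 A
So the left-hand side equals
  2 A x + 4 A
This must equal f(x, y) = 4 x + 8 identically.
Matching coefficients of the independent functions:
  [constant term]:  4 A = 8
  [x]:  2 A = 4
Solving: A = 2.
Check against the point condition:
  u(1, 0) = 2  ⟹  A = 2  ✓
Hence u(x, y) = 2 x^{2}.

Answer: u(x, y) = 2 x^{2}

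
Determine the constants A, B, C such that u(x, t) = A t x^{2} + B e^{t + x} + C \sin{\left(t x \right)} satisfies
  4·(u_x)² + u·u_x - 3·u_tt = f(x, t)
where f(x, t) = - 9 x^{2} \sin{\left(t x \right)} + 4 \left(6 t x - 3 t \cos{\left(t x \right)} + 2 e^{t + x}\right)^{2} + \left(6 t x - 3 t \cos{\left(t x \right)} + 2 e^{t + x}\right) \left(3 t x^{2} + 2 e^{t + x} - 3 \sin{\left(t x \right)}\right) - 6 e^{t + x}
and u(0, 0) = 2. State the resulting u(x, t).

Answer: u(x, t) = 3 t x^{2} + 2 e^{t + x} - 3 \sin{\left(t x \right)}

Derivation:
Substitute the ansatz u = A t x^{2} + B e^{t + x} + C \sin{\left(t x \right)} into the left-hand side.
Derivatives of the ansatz:
  u_x = 2 A t x + B e^{t} e^{x} + C t \cos{\left(t x \right)}
  u_tt = B e^{t} e^{x} - C x^{2} \sin{\left(t x \right)}
Term by term:
  4·(u_x)² = 16 A^{2} t^{2} x^{2} + 16 A B t x e^{t} e^{x} + 16 A C t^{2} x \cos{\left(t x \right)} + 4 B^{2} e^{2 t} e^{2 x} + 8 B C t e^{t} e^{x} \cos{\left(t x \right)} + 4 C^{2} t^{2} \cos^{2}{\left(t x \right)}
  u·u_x = 2 A^{2} t^{2} x^{3} + A B t x^{2} e^{t} e^{x} + 2 A B t x e^{t} e^{x} + A C t^{2} x^{2} \cos{\left(t x \right)} + 2 A C t x \sin{\left(t x \right)} + B^{2} e^{2 t} e^{2 x} + B C t e^{t} e^{x} \cos{\left(t x \right)} + B C e^{t} e^{x} \sin{\left(t x \right)} + C^{2} t \sin{\left(t x \right)} \cos{\left(t x \right)}
  -3·u_tt = - 3 B e^{t} e^{x} + 3 C x^{2} \sin{\left(t x \right)}
So the left-hand side equals
  2 A^{2} t^{2} x^{3} + 16 A^{2} t^{2} x^{2} + A B t x^{2} e^{t} e^{x} + 18 A B t x e^{t} e^{x} + A C t^{2} x^{2} \cos{\left(t x \right)} + 16 A C t^{2} x \cos{\left(t x \right)} + 2 A C t x \sin{\left(t x \right)} + 5 B^{2} e^{2 t} e^{2 x} + 9 B C t e^{t} e^{x} \cos{\left(t x \right)} + B C e^{t} e^{x} \sin{\left(t x \right)} - 3 B e^{t} e^{x} + 4 C^{2} t^{2} \cos^{2}{\left(t x \right)} + C^{2} t \sin{\left(t x \right)} \cos{\left(t x \right)} + 3 C x^{2} \sin{\left(t x \right)}
This must equal f(x, t) identically; expanded, f = 18 t^{2} x^{3} - 9 t^{2} x^{2} \cos{\left(t x \right)} + 144 t^{2} x^{2} - 144 t^{2} x \cos{\left(t x \right)} + 36 t^{2} \cos^{2}{\left(t x \right)} + 6 t x^{2} e^{t} e^{x} + 108 t x e^{t} e^{x} - 18 t x \sin{\left(t x \right)} - 54 t e^{t} e^{x} \cos{\left(t x \right)} + 9 t \sin{\left(t x \right)} \cos{\left(t x \right)} - 9 x^{2} \sin{\left(t x \right)} + 20 e^{2 t} e^{2 x} - 6 e^{t} e^{x} \sin{\left(t x \right)} - 6 e^{t} e^{x}.
Matching coefficients of the independent functions:
  [t^{2} x^{2}]:  16 A^{2} = 144
  [t^{2} x^{3}]:  2 A^{2} = 18
  [t^{2} \cos^{2}{\left(t x \right)}]:  4 C^{2} = 36
  [x^{2} \sin{\left(t x \right)}]:  3 C = -9
  [e^{t} e^{x}]:  - 3 B = -6
  [e^{2 t} e^{2 x}]:  5 B^{2} = 20
  [t x \sin{\left(t x \right)}]:  2 A C = -18
  [t \sin{\left(t x \right)} \cos{\left(t x \right)}]:  C^{2} = 9
  [t^{2} x \cos{\left(t x \right)}]:  16 A C = -144
  [t^{2} x^{2} \cos{\left(t x \right)}]:  A C = -9
  [e^{t} e^{x} \sin{\left(t x \right)}]:  B C = -6
  [t x e^{t} e^{x}]:  18 A B = 108
  [t x^{2} e^{t} e^{x}]:  A B = 6
  [t e^{t} e^{x} \cos{\left(t x \right)}]:  9 B C = -54
Solving: A = 3, B = 2, C = -3.
Check against the point condition:
  u(0, 0) = 2  ⟹  B = 2  ✓
Hence u(x, t) = 3 t x^{2} + 2 e^{t + x} - 3 \sin{\left(t x \right)}.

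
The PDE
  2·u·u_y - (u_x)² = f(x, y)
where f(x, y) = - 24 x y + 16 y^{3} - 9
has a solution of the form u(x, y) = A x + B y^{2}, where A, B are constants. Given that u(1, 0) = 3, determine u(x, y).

Substitute the ansatz u = A x + B y^{2} into the left-hand side.
Derivatives of the ansatz:
  u_y = 2 B y
  u_x = A
Term by term:
  2·u·u_y = 4 A B x y + 4 B^{2} y^{3}
  -(u_x)² = - A^{2}
So the left-hand side equals
  - A^{2} + 4 A B x y + 4 B^{2} y^{3}
This must equal f(x, y) = - 24 x y + 16 y^{3} - 9 identically.
Matching coefficients of the independent functions:
  [constant term]:  - A^{2} = -9
  [y^{3}]:  4 B^{2} = 16
  [x y]:  4 A B = -24
These equations allow (A, B) = (-3, 2) or (3, -2).
Impose the point condition(s):
  u(1, 0) = 3  ⟹  A = 3
Only A = 3, B = -2 satisfies everything.
Hence u(x, y) = 3 x - 2 y^{2}.

Answer: u(x, y) = 3 x - 2 y^{2}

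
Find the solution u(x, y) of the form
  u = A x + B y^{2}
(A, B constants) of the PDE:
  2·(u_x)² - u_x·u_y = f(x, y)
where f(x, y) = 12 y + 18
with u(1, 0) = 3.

Answer: u(x, y) = 3 x - 2 y^{2}

Derivation:
Substitute the ansatz u = A x + B y^{2} into the left-hand side.
Derivatives of the ansatz:
  u_x = A
  u_y = 2 B y
Term by term:
  2·(u_x)² = 2 A^{2}
  -u_x·u_y = - 2 A B y
So the left-hand side equals
  2 A^{2} - 2 A B y
This must equal f(x, y) = 12 y + 18 identically.
Matching coefficients of the independent functions:
  [constant term]:  2 A^{2} = 18
  [y]:  - 2 A B = 12
These equations allow (A, B) = (-3, 2) or (3, -2).
Impose the point condition(s):
  u(1, 0) = 3  ⟹  A = 3
Only A = 3, B = -2 satisfies everything.
Hence u(x, y) = 3 x - 2 y^{2}.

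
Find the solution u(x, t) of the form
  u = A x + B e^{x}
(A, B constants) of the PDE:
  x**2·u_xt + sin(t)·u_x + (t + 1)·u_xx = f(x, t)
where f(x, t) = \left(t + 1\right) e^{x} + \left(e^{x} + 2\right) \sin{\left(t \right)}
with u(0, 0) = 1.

Substitute the ansatz u = A x + B e^{x} into the left-hand side.
Derivatives of the ansatz:
  u_xt = 0
  u_x = A + B e^{x}
  u_xx = B e^{x}
Term by term:
  x**2·u_xt = 0
  sin(t)·u_x = A \sin{\left(t \right)} + B e^{x} \sin{\left(t \right)}
  (t + 1)·u_xx = B t e^{x} + B e^{x}
So the left-hand side equals
  A \sin{\left(t \right)} + B t e^{x} + B e^{x} \sin{\left(t \right)} + B e^{x}
This must equal f(x, t) identically; expanded, f = t e^{x} + e^{x} \sin{\left(t \right)} + e^{x} + 2 \sin{\left(t \right)}.
Matching coefficients of the independent functions:
  [t e^{x}, e^{x} \sin{\left(t \right)}, e^{x}]:  B = 1
  [\sin{\left(t \right)}]:  A = 2
Solving: A = 2, B = 1.
Check against the point condition:
  u(0, 0) = 1  ⟹  B = 1  ✓
Hence u(x, t) = 2 x + e^{x}.

Answer: u(x, t) = 2 x + e^{x}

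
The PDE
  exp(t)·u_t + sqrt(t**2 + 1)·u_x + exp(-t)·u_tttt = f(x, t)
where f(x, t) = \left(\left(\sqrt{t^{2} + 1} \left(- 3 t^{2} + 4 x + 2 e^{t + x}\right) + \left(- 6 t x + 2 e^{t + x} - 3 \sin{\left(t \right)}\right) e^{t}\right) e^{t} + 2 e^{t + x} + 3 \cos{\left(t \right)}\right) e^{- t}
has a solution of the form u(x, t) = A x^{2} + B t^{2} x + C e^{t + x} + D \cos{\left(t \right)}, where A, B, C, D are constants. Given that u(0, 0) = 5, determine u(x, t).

Substitute the ansatz u = A x^{2} + B t^{2} x + C e^{t + x} + D \cos{\left(t \right)} into the left-hand side.
Derivatives of the ansatz:
  u_t = 2 B t x + C e^{t} e^{x} - D \sin{\left(t \right)}
  u_x = 2 A x + B t^{2} + C e^{t} e^{x}
  u_tttt = C e^{t} e^{x} + D \cos{\left(t \right)}
Term by term:
  exp(t)·u_t = 2 B t x e^{t} + C e^{2 t} e^{x} - D e^{t} \sin{\left(t \right)}
  sqrt(t**2 + 1)·u_x = 2 A x \sqrt{t^{2} + 1} + B t^{2} \sqrt{t^{2} + 1} + C \sqrt{t^{2} + 1} e^{t} e^{x}
  exp(-t)·u_tttt = C e^{x} + D e^{- t} \cos{\left(t \right)}
So the left-hand side equals
  2 A x \sqrt{t^{2} + 1} + B t^{2} \sqrt{t^{2} + 1} + 2 B t x e^{t} + C \sqrt{t^{2} + 1} e^{t} e^{x} + C e^{2 t} e^{x} + C e^{x} - D e^{t} \sin{\left(t \right)} + D e^{- t} \cos{\left(t \right)}
This must equal f(x, t) identically; expanded, f = - 3 t^{2} \sqrt{t^{2} + 1} - 6 t x e^{t} + 4 x \sqrt{t^{2} + 1} + 2 \sqrt{t^{2} + 1} e^{t} e^{x} + 2 e^{2 t} e^{x} - 3 e^{t} \sin{\left(t \right)} + 2 e^{x} + 3 e^{- t} \cos{\left(t \right)}.
Matching coefficients of the independent functions:
  [t^{2} \sqrt{t^{2} + 1}]:  B = -3
  [x \sqrt{t^{2} + 1}]:  2 A = 4
  [e^{- t} \cos{\left(t \right)}]:  D = 3
  [e^{t} \sin{\left(t \right)}]:  - D = -3
  [e^{2 t} e^{x}, \sqrt{t^{2} + 1} e^{t} e^{x}, e^{x}]:  C = 2
  [t x e^{t}]:  2 B = -6
Solving: A = 2, B = -3, C = 2, D = 3.
Check against the point condition:
  u(0, 0) = 5  ⟹  C + D = 5  ✓
Hence u(x, t) = - 3 t^{2} x + 2 x^{2} + 2 e^{t + x} + 3 \cos{\left(t \right)}.

Answer: u(x, t) = - 3 t^{2} x + 2 x^{2} + 2 e^{t + x} + 3 \cos{\left(t \right)}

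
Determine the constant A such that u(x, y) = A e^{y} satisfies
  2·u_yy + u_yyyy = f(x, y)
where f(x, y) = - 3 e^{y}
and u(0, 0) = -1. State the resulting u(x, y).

Answer: u(x, y) = - e^{y}

Derivation:
Substitute the ansatz u = A e^{y} into the left-hand side.
Derivatives of the ansatz:
  u_yy = A e^{y}
  u_yyyy = A e^{y}
Term by term:
  2·u_yy = 2 A e^{y}
  u_yyyy = A e^{y}
So the left-hand side equals
  3 A e^{y}
This must equal f(x, y) = - 3 e^{y} identically.
Matching coefficients of the independent functions:
  [e^{y}]:  3 A = -3
Solving: A = -1.
Check against the point condition:
  u(0, 0) = -1  ⟹  A = -1  ✓
Hence u(x, y) = - e^{y}.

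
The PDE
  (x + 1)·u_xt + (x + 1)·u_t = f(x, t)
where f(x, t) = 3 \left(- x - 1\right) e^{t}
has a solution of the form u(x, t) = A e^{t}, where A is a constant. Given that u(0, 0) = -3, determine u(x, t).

Answer: u(x, t) = - 3 e^{t}

Derivation:
Substitute the ansatz u = A e^{t} into the left-hand side.
Derivatives of the ansatz:
  u_xt = 0
  u_t = A e^{t}
Term by term:
  (x + 1)·u_xt = 0
  (x + 1)·u_t = A x e^{t} + A e^{t}
So the left-hand side equals
  A x e^{t} + A e^{t}
This must equal f(x, t) identically; expanded, f = - 3 x e^{t} - 3 e^{t}.
Matching coefficients of the independent functions:
  [x e^{t}, e^{t}]:  A = -3
Solving: A = -3.
Check against the point condition:
  u(0, 0) = -3  ⟹  A = -3  ✓
Hence u(x, t) = - 3 e^{t}.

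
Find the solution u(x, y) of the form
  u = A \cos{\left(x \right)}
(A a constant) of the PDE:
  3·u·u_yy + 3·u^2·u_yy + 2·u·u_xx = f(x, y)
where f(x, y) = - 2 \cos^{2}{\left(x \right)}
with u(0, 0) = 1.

Answer: u(x, y) = \cos{\left(x \right)}

Derivation:
Substitute the ansatz u = A \cos{\left(x \right)} into the left-hand side.
Derivatives of the ansatz:
  u_yy = 0
  u_xx = - A \cos{\left(x \right)}
Term by term:
  3·u·u_yy = 0
  3·u^2·u_yy = 0
  2·u·u_xx = - 2 A^{2} \cos^{2}{\left(x \right)}
So the left-hand side equals
  - 2 A^{2} \cos^{2}{\left(x \right)}
This must equal f(x, y) = - 2 \cos^{2}{\left(x \right)} identically.
Matching coefficients of the independent functions:
  [\cos^{2}{\left(x \right)}]:  - 2 A^{2} = -2
These equations allow (A) = (-1) or (1).
Impose the point condition(s):
  u(0, 0) = 1  ⟹  A = 1
Only A = 1 satisfies everything.
Hence u(x, y) = \cos{\left(x \right)}.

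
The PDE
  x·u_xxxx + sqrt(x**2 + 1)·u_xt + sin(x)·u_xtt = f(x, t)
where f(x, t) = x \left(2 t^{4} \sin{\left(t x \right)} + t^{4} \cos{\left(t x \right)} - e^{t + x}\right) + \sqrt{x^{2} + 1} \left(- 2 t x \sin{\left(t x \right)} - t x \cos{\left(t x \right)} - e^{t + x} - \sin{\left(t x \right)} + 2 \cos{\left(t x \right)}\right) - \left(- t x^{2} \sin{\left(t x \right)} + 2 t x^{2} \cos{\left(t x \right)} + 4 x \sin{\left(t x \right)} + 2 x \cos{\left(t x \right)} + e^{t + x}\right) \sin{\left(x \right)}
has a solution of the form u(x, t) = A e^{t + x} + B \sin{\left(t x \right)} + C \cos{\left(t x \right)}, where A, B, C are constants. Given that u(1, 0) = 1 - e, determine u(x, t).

Substitute the ansatz u = A e^{t + x} + B \sin{\left(t x \right)} + C \cos{\left(t x \right)} into the left-hand side.
Derivatives of the ansatz:
  u_xxxx = A e^{t} e^{x} + B t^{4} \sin{\left(t x \right)} + C t^{4} \cos{\left(t x \right)}
  u_xt = A e^{t} e^{x} - B t x \sin{\left(t x \right)} + B \cos{\left(t x \right)} - C t x \cos{\left(t x \right)} - C \sin{\left(t x \right)}
  u_xtt = A e^{t} e^{x} - B t x^{2} \cos{\left(t x \right)} - 2 B x \sin{\left(t x \right)} + C t x^{2} \sin{\left(t x \right)} - 2 C x \cos{\left(t x \right)}
Term by term:
  x·u_xxxx = A x e^{t} e^{x} + B t^{4} x \sin{\left(t x \right)} + C t^{4} x \cos{\left(t x \right)}
  sqrt(x**2 + 1)·u_xt = A \sqrt{x^{2} + 1} e^{t} e^{x} - B t x \sqrt{x^{2} + 1} \sin{\left(t x \right)} + B \sqrt{x^{2} + 1} \cos{\left(t x \right)} - C t x \sqrt{x^{2} + 1} \cos{\left(t x \right)} - C \sqrt{x^{2} + 1} \sin{\left(t x \right)}
  sin(x)·u_xtt = A e^{t} e^{x} \sin{\left(x \right)} - B t x^{2} \sin{\left(x \right)} \cos{\left(t x \right)} - 2 B x \sin{\left(x \right)} \sin{\left(t x \right)} + C t x^{2} \sin{\left(x \right)} \sin{\left(t x \right)} - 2 C x \sin{\left(x \right)} \cos{\left(t x \right)}
So the left-hand side equals
  A x e^{t} e^{x} + A \sqrt{x^{2} + 1} e^{t} e^{x} + A e^{t} e^{x} \sin{\left(x \right)} + B t^{4} x \sin{\left(t x \right)} - B t x^{2} \sin{\left(x \right)} \cos{\left(t x \right)} - B t x \sqrt{x^{2} + 1} \sin{\left(t x \right)} - 2 B x \sin{\left(x \right)} \sin{\left(t x \right)} + B \sqrt{x^{2} + 1} \cos{\left(t x \right)} + C t^{4} x \cos{\left(t x \right)} + C t x^{2} \sin{\left(x \right)} \sin{\left(t x \right)} - C t x \sqrt{x^{2} + 1} \cos{\left(t x \right)} - 2 C x \sin{\left(x \right)} \cos{\left(t x \right)} - C \sqrt{x^{2} + 1} \sin{\left(t x \right)}
This must equal f(x, t) identically; expanded, f = 2 t^{4} x \sin{\left(t x \right)} + t^{4} x \cos{\left(t x \right)} + t x^{2} \sin{\left(x \right)} \sin{\left(t x \right)} - 2 t x^{2} \sin{\left(x \right)} \cos{\left(t x \right)} - 2 t x \sqrt{x^{2} + 1} \sin{\left(t x \right)} - t x \sqrt{x^{2} + 1} \cos{\left(t x \right)} - x e^{t} e^{x} - 4 x \sin{\left(x \right)} \sin{\left(t x \right)} - 2 x \sin{\left(x \right)} \cos{\left(t x \right)} - \sqrt{x^{2} + 1} e^{t} e^{x} - \sqrt{x^{2} + 1} \sin{\left(t x \right)} + 2 \sqrt{x^{2} + 1} \cos{\left(t x \right)} - e^{t} e^{x} \sin{\left(x \right)}.
Matching coefficients of the independent functions:
  [\sqrt{x^{2} + 1} \sin{\left(t x \right)}, t x \sqrt{x^{2} + 1} \cos{\left(t x \right)}]:  - C = -1
  [\sqrt{x^{2} + 1} \cos{\left(t x \right)}, t^{4} x \sin{\left(t x \right)}]:  B = 2
  [t^{4} x \cos{\left(t x \right)}, t x^{2} \sin{\left(x \right)} \sin{\left(t x \right)}]:  C = 1
  [x e^{t} e^{x}, \sqrt{x^{2} + 1} e^{t} e^{x}, e^{t} e^{x} \sin{\left(x \right)}]:  A = -1
  [x \sin{\left(x \right)} \sin{\left(t x \right)}]:  - 2 B = -4
  [x \sin{\left(x \right)} \cos{\left(t x \right)}]:  - 2 C = -2
  [t x \sqrt{x^{2} + 1} \sin{\left(t x \right)}, t x^{2} \sin{\left(x \right)} \cos{\left(t x \right)}]:  - B = -2
Solving: A = -1, B = 2, C = 1.
Check against the point condition:
  u(1, 0) = 1 - e  ⟹  e A + C = 1 - e  ✓
Hence u(x, t) = - e^{t + x} + 2 \sin{\left(t x \right)} + \cos{\left(t x \right)}.

Answer: u(x, t) = - e^{t + x} + 2 \sin{\left(t x \right)} + \cos{\left(t x \right)}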